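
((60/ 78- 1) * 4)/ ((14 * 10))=-3/ 455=-0.01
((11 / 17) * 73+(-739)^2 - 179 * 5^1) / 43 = 12680.77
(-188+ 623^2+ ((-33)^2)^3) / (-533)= -1291855910 / 533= -2423744.67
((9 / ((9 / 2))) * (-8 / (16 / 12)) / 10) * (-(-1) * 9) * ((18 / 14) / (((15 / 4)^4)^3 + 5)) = -8153726976 / 4541124762184675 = -0.00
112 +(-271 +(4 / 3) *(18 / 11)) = -1725 / 11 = -156.82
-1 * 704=-704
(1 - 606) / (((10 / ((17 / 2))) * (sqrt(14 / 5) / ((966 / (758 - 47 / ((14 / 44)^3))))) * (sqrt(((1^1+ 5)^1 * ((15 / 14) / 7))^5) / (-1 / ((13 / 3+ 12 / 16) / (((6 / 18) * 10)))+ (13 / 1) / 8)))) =129005310552503 * sqrt(14) / 950498193600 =507.83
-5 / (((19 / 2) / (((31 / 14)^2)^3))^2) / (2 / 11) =-4233.40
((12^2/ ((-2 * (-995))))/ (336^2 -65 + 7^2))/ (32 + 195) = 9/ 3186955150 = 0.00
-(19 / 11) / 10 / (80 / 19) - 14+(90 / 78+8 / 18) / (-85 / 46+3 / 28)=-17265656477 / 1154181600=-14.96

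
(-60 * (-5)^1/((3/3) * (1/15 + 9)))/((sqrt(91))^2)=1125/3094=0.36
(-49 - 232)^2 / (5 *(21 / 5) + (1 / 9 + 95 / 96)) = 22740768 / 6365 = 3572.78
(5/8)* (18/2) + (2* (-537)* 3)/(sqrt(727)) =45/8 - 3222* sqrt(727)/727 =-113.87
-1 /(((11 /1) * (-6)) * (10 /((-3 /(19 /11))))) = -1 /380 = -0.00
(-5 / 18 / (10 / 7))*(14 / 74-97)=1393 / 74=18.82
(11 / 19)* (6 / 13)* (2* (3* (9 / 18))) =198 / 247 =0.80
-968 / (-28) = 242 / 7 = 34.57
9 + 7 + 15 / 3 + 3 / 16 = 339 / 16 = 21.19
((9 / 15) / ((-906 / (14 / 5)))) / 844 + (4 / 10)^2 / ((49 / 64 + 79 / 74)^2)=2858398267057 / 60039763694100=0.05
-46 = -46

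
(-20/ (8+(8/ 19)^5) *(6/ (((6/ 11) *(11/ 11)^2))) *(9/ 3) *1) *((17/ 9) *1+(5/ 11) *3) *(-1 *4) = 1594607756/ 1488117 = 1071.56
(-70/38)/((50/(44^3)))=-298144/95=-3138.36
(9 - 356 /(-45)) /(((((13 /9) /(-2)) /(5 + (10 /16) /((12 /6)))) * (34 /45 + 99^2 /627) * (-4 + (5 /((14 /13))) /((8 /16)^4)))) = -25809315 /238971616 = -0.11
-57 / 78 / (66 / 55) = -95 / 156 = -0.61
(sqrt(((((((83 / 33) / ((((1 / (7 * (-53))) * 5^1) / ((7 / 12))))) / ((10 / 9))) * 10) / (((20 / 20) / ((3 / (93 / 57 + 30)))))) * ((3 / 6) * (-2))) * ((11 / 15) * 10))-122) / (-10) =61 / 5-7 * sqrt(502321810) / 60100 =9.59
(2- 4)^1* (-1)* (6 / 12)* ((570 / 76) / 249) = 5 / 166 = 0.03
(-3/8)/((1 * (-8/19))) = 57/64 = 0.89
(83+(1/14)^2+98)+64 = 48021/196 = 245.01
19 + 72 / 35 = 737 / 35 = 21.06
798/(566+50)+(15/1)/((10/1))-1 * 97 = -4145/44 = -94.20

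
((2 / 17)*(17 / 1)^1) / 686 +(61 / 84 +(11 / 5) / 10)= 97663 / 102900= 0.95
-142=-142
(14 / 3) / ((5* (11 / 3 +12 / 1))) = 14 / 235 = 0.06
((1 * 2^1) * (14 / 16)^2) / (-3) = -0.51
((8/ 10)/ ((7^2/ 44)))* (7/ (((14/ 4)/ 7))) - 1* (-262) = 272.06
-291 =-291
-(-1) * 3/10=3/10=0.30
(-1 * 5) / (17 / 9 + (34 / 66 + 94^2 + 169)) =-495 / 891733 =-0.00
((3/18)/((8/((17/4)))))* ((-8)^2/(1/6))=34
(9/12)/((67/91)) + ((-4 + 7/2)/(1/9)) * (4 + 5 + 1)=-11787/268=-43.98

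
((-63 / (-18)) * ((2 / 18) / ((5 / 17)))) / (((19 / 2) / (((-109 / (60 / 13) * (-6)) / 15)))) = 168623 / 128250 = 1.31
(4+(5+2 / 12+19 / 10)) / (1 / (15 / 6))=83 / 3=27.67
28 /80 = 7 /20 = 0.35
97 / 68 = 1.43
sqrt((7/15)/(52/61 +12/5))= sqrt(79422)/744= 0.38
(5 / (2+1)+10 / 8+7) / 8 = 119 / 96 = 1.24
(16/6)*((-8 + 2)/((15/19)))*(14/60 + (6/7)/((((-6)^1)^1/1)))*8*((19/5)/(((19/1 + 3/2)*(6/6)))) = -877952/322875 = -2.72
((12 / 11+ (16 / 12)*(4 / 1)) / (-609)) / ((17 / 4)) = -0.00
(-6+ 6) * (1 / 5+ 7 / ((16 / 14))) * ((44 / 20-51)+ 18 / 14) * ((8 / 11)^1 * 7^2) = 0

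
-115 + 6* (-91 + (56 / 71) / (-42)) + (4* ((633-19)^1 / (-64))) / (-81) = -30394675 / 46008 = -660.64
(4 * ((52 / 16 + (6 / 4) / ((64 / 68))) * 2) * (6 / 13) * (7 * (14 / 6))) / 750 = 1519 / 3900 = 0.39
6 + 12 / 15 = 34 / 5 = 6.80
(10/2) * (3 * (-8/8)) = -15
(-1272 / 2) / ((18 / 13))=-1378 / 3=-459.33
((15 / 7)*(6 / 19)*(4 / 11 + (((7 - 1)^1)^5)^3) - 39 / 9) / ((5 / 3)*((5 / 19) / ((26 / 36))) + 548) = 2593406036320879 / 4471698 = 579960014.37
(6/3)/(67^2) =2/4489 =0.00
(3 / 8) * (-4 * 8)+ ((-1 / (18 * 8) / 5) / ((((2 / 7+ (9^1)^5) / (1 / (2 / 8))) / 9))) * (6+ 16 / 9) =-89282569 / 7440210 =-12.00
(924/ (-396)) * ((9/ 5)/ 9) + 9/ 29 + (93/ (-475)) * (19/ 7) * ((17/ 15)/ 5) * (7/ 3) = -23783/ 54375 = -0.44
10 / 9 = 1.11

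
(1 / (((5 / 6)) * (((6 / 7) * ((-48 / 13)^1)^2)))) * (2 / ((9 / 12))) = 1183 / 4320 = 0.27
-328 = -328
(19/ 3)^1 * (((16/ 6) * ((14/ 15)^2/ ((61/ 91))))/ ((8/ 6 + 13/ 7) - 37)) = -9488752/ 14617125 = -0.65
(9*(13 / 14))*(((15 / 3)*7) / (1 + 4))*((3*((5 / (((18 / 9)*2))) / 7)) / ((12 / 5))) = 2925 / 224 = 13.06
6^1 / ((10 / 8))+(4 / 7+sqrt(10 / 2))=sqrt(5)+188 / 35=7.61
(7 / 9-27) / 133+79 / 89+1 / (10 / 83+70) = 0.70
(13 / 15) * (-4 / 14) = -26 / 105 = -0.25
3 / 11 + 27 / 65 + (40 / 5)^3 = 366572 / 715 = 512.69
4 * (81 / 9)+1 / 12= 433 / 12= 36.08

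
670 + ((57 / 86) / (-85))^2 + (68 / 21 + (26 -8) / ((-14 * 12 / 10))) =107753905397 / 160308300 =672.17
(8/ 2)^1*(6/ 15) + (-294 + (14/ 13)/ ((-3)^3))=-513232/ 1755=-292.44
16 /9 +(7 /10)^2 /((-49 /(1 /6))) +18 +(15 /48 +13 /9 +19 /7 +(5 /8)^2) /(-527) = 1050048589 /53121600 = 19.77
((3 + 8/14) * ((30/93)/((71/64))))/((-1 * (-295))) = 0.00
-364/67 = -5.43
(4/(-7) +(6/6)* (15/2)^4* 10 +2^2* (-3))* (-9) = -15940539/56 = -284652.48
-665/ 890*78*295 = -17192.87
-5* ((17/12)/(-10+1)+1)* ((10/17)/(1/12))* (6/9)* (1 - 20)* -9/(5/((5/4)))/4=-43225/204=-211.89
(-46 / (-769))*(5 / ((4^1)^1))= 115 / 1538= 0.07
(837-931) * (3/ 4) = -141/ 2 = -70.50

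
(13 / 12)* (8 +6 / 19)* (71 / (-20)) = -72917 / 2280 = -31.98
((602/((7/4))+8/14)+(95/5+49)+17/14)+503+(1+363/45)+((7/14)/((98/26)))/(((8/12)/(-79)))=2675791/2940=910.13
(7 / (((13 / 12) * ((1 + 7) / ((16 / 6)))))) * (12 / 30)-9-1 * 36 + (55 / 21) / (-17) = -1027808 / 23205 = -44.29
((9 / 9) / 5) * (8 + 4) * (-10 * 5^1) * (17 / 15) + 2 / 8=-543 / 4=-135.75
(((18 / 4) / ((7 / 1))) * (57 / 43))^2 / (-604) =-263169 / 218892016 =-0.00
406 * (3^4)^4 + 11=17476968737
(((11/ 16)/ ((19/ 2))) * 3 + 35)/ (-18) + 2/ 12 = -4897/ 2736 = -1.79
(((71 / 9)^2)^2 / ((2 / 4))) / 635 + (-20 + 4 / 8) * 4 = -274142968 / 4166235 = -65.80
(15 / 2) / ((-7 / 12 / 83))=-7470 / 7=-1067.14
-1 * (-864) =864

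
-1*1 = -1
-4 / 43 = -0.09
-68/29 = -2.34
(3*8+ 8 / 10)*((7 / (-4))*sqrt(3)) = -217*sqrt(3) / 5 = -75.17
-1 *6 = -6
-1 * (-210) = 210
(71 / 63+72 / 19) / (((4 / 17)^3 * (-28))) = -28913005 / 2145024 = -13.48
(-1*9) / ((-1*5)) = 9 / 5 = 1.80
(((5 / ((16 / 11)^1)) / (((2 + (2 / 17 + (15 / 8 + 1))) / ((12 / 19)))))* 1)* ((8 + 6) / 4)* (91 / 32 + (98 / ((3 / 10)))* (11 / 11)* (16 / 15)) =975205 / 1824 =534.65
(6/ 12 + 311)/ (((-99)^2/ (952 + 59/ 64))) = 12664967/ 418176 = 30.29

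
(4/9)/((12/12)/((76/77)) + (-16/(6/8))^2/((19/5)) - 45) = 304/51833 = 0.01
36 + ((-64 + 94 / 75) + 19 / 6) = -1179 / 50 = -23.58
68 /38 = 34 /19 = 1.79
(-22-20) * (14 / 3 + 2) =-280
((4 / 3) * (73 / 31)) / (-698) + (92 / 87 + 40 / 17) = 3.41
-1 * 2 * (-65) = 130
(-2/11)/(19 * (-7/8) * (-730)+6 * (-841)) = -8/311971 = -0.00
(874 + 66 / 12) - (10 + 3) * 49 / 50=21669 / 25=866.76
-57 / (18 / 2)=-19 / 3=-6.33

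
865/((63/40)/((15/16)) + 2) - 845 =-56115/92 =-609.95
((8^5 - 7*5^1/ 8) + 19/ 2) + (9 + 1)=262265/ 8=32783.12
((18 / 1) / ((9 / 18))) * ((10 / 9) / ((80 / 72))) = 36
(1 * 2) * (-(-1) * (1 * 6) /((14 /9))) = 54 /7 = 7.71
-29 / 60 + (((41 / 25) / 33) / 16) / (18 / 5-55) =-0.48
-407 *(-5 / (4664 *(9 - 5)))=185 / 1696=0.11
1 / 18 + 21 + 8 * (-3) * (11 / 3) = -1205 / 18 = -66.94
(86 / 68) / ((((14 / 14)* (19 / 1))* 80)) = 0.00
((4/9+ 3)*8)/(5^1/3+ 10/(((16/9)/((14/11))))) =10912/3495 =3.12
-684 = -684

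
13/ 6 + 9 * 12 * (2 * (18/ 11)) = 23471/ 66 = 355.62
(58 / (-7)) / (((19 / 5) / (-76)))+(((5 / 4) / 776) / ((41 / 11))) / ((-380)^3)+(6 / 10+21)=1831282289745843 / 9776522291200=187.31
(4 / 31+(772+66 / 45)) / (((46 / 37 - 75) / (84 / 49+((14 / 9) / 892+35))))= -6865463259479 / 17827970265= -385.10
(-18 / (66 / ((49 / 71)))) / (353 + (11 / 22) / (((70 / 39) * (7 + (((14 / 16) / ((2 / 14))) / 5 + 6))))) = -585501 / 1098146137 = -0.00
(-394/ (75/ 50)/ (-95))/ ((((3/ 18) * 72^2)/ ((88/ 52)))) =2167/ 400140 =0.01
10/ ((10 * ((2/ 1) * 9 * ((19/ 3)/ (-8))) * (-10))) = 2/ 285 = 0.01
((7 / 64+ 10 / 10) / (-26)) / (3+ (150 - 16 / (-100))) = -1775 / 6371456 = -0.00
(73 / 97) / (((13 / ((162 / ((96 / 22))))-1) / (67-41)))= -563706 / 18721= -30.11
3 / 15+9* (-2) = -89 / 5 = -17.80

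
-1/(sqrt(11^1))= -sqrt(11)/11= -0.30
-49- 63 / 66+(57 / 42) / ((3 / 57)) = -1861 / 77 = -24.17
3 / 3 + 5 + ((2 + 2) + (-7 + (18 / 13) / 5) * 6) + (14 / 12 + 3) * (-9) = -8819 / 130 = -67.84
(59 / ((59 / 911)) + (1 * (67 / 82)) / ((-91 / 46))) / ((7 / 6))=20384400 / 26117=780.50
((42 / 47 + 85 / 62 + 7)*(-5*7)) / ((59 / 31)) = -944895 / 5546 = -170.37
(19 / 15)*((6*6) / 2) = 114 / 5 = 22.80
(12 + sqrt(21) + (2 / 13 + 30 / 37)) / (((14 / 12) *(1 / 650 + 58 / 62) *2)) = 60450 *sqrt(21) / 132167 + 28997400 / 4890179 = 8.03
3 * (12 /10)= 18 /5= 3.60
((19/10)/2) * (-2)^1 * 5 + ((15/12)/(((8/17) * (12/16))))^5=4361408197/7962624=547.74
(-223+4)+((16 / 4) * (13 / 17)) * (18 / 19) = -69801 / 323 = -216.10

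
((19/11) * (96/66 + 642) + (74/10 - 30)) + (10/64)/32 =674549713/619520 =1088.83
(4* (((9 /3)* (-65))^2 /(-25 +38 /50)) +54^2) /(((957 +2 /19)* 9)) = -2148482 /5510055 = -0.39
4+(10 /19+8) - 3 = 181 /19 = 9.53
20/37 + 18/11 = 886/407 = 2.18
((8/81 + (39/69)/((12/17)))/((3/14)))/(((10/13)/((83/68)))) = 50627759/7601040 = 6.66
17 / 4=4.25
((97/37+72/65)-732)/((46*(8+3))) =-1751491/1216930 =-1.44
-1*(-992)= 992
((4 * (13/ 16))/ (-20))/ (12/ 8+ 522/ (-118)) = 767/ 13800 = 0.06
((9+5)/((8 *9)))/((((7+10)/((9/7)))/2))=1/34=0.03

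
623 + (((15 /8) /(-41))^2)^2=623.00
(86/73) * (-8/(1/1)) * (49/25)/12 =-1.54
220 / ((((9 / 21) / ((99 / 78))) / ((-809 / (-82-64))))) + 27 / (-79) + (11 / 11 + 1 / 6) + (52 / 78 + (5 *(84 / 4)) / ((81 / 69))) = 4994651669 / 1349478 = 3701.17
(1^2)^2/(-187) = -0.01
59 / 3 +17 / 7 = 464 / 21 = 22.10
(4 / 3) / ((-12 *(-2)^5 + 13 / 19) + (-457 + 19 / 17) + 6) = -1292 / 63177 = -0.02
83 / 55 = 1.51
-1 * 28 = -28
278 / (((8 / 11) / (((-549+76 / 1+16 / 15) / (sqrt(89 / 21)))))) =-87627.98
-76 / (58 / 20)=-760 / 29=-26.21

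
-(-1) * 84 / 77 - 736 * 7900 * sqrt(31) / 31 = 12 / 11 - 5814400 * sqrt(31) / 31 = -1044295.98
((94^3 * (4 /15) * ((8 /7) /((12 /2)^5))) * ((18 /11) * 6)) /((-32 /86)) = -8928778 /10395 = -858.95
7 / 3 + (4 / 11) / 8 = 157 / 66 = 2.38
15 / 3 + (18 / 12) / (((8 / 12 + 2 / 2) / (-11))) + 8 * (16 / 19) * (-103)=-132771 / 190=-698.79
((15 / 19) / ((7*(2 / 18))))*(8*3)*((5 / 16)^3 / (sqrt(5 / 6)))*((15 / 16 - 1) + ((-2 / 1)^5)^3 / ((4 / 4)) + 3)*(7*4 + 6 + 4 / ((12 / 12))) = -5307940125*sqrt(30) / 28672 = -1013978.29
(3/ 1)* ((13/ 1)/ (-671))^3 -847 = -255888625808/ 302111711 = -847.00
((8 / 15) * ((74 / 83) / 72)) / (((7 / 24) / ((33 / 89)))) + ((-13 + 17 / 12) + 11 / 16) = -45038281 / 4136720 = -10.89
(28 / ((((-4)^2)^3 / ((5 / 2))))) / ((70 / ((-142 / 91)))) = -71 / 186368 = -0.00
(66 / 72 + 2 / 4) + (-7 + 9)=41 / 12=3.42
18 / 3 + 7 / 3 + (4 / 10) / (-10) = 622 / 75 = 8.29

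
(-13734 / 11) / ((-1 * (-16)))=-6867 / 88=-78.03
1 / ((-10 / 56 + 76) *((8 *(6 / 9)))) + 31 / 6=131689 / 25476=5.17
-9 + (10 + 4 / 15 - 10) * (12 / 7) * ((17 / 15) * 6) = -1031 / 175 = -5.89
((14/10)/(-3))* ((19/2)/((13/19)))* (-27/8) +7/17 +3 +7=570711/17680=32.28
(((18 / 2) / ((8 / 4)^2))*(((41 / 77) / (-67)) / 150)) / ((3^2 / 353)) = -0.00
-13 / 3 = -4.33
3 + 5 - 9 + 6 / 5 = 0.20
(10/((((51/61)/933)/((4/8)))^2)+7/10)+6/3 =3113314.47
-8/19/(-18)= 4/171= 0.02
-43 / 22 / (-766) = 43 / 16852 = 0.00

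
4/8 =0.50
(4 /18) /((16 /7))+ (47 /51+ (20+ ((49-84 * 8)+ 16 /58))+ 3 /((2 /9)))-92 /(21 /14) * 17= -57889433 /35496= -1630.87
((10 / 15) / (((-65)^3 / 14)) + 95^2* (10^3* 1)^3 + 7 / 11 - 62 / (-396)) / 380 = 490741143750043114277 / 20662785000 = 23750000000.00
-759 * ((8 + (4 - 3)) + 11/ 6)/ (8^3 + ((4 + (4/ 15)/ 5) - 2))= -1233375/ 77108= -16.00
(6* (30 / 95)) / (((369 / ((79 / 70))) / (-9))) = -1422 / 27265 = -0.05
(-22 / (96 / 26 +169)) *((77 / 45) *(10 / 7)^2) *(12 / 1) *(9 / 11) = -4.37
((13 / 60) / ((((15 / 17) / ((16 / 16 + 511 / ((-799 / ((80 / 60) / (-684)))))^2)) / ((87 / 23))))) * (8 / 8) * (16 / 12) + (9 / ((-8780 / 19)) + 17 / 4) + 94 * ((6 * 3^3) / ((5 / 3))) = 205261918282463870402 / 22451959070849025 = 9142.27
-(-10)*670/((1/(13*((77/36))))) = 1676675/9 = 186297.22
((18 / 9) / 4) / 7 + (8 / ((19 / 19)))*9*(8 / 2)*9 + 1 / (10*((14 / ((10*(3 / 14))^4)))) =174269903 / 67228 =2592.22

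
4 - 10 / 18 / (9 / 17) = 2.95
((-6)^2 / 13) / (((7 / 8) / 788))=226944 / 91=2493.89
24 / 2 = 12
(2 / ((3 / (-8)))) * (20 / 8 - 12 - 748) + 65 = 4105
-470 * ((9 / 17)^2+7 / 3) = -1065020 / 867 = -1228.40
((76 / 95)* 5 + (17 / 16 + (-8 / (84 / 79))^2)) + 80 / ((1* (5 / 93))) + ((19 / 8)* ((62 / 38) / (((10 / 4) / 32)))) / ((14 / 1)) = 54797357 / 35280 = 1553.21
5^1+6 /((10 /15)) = 14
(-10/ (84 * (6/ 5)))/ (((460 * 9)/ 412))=-515/ 52164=-0.01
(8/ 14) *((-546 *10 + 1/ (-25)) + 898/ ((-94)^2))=-1206100386/ 386575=-3119.96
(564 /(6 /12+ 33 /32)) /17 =18048 /833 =21.67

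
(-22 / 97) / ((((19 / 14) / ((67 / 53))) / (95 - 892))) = 16446892 / 97679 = 168.38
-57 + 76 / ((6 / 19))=551 / 3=183.67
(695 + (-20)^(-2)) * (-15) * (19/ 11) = -15846057/ 880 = -18006.88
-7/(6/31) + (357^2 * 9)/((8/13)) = 44733731/24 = 1863905.46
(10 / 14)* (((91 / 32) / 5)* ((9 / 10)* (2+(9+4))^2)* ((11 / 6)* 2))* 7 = 135135 / 64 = 2111.48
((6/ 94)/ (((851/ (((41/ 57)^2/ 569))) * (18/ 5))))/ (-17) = -8405/ 7542052783614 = -0.00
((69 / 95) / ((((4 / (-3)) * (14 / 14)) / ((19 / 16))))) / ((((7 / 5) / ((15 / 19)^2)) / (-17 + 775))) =-17651925 / 80864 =-218.29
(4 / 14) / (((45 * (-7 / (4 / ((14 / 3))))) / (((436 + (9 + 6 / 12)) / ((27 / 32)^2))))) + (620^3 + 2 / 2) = 11035778063777 / 46305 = 238328000.51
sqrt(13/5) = sqrt(65)/5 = 1.61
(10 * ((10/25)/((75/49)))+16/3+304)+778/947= 22214362/71025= 312.77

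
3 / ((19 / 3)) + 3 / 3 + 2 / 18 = 271 / 171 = 1.58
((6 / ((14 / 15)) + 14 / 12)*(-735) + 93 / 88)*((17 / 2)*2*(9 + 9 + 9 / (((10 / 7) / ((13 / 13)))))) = -2029010877 / 880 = -2305694.18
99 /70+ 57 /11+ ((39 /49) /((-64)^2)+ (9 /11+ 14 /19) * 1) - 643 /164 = 3307230561 /781742080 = 4.23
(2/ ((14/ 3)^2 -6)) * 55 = 495/ 71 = 6.97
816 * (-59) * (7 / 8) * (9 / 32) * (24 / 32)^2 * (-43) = 73362429 / 256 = 286571.99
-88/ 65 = -1.35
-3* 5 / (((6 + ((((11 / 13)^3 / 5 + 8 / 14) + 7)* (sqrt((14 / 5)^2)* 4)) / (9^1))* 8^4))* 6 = -7414875 / 5255254016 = -0.00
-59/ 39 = -1.51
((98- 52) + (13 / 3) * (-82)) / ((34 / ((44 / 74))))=-10208 / 1887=-5.41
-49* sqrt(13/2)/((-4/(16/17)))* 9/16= 441* sqrt(26)/136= 16.53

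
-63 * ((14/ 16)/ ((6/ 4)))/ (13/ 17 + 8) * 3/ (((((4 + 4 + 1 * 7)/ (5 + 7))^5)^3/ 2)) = -4024921227264/ 4547119140625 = -0.89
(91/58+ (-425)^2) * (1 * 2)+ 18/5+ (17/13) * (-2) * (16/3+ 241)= 2039263583/5655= 360612.48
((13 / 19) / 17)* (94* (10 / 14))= 6110 / 2261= 2.70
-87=-87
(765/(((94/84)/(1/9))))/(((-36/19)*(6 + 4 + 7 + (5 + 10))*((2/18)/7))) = -237405/3008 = -78.92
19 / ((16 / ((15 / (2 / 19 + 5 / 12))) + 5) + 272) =16245 / 237311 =0.07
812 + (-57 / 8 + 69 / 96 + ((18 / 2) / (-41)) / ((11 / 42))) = 11614233 / 14432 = 804.76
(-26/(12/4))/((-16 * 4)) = 13/96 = 0.14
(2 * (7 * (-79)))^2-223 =1223013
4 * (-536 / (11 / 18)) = -38592 / 11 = -3508.36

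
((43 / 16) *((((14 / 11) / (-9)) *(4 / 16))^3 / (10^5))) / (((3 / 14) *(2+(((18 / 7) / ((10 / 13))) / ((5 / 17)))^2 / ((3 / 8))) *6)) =-5058907 / 1897712912958382080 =-0.00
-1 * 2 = -2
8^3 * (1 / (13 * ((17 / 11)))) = 5632 / 221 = 25.48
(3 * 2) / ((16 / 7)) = 2.62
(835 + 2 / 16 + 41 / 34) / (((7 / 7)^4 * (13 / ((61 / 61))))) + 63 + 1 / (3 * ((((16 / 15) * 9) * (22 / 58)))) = 44606795 / 350064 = 127.42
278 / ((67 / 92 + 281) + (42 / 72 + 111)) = 38364 / 54277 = 0.71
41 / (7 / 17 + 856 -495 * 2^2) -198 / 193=-3916519 / 3686493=-1.06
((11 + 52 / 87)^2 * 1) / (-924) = -0.15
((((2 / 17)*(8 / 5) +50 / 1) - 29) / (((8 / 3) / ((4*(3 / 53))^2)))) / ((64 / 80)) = 48627 / 95506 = 0.51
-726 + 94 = -632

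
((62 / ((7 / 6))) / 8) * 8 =372 / 7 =53.14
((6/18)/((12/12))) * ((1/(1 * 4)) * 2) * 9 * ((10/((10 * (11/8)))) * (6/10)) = 36/55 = 0.65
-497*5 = -2485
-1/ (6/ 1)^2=-1/ 36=-0.03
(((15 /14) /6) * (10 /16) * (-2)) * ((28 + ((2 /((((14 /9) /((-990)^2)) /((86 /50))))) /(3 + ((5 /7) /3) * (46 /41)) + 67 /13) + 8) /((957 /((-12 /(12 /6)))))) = 86648035025 /93324088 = 928.46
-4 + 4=0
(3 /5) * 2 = 6 /5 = 1.20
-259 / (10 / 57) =-14763 / 10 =-1476.30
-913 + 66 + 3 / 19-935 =-33855 / 19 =-1781.84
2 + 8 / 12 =8 / 3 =2.67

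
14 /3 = 4.67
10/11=0.91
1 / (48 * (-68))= -1 / 3264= -0.00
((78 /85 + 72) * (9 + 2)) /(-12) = -11363 /170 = -66.84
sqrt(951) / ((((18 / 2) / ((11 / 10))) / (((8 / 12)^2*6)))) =44*sqrt(951) / 135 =10.05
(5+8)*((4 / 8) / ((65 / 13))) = 13 / 10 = 1.30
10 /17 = 0.59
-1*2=-2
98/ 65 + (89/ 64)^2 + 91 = 25144113/ 266240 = 94.44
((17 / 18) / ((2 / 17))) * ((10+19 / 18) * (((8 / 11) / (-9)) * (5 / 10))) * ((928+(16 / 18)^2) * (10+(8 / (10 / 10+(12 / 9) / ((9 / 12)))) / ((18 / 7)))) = -601406789728 / 16238475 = -37035.92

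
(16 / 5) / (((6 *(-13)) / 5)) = -0.21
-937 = -937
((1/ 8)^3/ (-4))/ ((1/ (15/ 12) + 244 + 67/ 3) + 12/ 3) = -15/ 8329216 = -0.00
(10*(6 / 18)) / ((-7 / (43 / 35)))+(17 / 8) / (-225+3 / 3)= -22373 / 37632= -0.59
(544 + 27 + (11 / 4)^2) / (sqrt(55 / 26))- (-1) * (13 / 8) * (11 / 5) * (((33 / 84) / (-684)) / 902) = -143 / 62818560 + 9257 * sqrt(1430) / 880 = 397.79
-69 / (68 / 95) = -6555 / 68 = -96.40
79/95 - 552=-52361/95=-551.17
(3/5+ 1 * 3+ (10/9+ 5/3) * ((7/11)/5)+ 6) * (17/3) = 83759/1485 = 56.40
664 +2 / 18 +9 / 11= 65828 / 99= 664.93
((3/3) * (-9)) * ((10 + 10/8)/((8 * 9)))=-45/32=-1.41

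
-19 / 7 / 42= -19 / 294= -0.06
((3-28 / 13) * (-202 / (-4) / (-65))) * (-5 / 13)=1111 / 4394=0.25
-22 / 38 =-11 / 19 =-0.58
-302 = -302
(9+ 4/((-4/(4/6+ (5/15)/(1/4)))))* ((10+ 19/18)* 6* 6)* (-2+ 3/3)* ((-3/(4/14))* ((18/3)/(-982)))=-87759/491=-178.74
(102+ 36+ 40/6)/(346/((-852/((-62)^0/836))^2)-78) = -36696971410176/19785924677203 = -1.85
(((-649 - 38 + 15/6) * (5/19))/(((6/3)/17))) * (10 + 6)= -465460/19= -24497.89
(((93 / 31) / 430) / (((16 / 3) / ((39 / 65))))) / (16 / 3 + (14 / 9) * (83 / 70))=243 / 2222240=0.00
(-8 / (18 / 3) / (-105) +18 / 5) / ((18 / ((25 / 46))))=2845 / 26082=0.11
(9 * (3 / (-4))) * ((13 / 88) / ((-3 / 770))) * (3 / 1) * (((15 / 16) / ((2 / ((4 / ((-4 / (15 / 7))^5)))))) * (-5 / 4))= 99952734375 / 1258815488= 79.40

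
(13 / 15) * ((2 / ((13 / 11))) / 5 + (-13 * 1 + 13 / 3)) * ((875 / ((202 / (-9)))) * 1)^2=-111903750 / 10201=-10969.88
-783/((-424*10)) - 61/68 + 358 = 25753291/72080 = 357.29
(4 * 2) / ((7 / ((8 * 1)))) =64 / 7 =9.14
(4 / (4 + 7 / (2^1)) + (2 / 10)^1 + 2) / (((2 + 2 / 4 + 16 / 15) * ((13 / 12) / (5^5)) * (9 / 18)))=6150000 / 1391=4421.28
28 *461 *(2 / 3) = 25816 / 3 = 8605.33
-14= -14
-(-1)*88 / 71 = 88 / 71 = 1.24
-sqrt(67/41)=-sqrt(2747)/41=-1.28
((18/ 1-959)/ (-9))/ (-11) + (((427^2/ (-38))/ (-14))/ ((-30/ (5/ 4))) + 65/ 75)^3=-6738886031789867/ 2781351936000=-2422.88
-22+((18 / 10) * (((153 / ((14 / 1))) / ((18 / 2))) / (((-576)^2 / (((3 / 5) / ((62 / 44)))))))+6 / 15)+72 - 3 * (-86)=20558684347 / 66662400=308.40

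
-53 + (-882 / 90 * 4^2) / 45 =-12709 / 225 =-56.48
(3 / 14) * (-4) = -6 / 7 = -0.86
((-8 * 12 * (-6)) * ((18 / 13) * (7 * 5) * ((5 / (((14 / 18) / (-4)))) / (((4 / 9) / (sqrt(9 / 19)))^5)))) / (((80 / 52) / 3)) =-156905298045 * sqrt(19) / 54872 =-12464177.32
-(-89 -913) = 1002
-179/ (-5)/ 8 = 179/ 40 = 4.48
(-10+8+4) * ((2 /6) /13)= 2 /39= 0.05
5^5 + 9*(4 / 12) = 3128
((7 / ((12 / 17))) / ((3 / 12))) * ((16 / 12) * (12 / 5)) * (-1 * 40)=-15232 / 3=-5077.33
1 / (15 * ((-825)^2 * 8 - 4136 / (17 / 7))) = 17 / 1388040720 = 0.00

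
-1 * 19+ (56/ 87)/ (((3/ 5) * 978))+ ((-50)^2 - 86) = 305671595/ 127629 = 2395.00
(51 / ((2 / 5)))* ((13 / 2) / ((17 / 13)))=2535 / 4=633.75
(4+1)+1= 6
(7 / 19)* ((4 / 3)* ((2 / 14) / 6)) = 2 / 171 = 0.01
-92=-92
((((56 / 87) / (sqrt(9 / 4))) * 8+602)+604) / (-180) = -157831 / 23490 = -6.72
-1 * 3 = -3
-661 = -661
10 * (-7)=-70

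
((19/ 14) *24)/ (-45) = -76/ 105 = -0.72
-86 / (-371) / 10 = 43 / 1855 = 0.02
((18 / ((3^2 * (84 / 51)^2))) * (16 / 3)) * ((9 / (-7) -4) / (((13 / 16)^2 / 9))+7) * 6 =-88973852 / 57967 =-1534.91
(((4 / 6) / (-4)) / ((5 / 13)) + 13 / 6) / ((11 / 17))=442 / 165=2.68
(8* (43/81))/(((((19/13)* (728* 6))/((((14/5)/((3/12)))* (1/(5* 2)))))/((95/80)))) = 43/48600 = 0.00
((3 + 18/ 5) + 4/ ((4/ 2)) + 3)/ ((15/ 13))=754/ 75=10.05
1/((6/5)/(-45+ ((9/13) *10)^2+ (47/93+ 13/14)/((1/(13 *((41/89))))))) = 1127666845/117500292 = 9.60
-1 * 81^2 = -6561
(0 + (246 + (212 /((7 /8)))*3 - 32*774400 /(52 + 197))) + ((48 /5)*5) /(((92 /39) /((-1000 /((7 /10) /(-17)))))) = 2265676010 /5727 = 395613.06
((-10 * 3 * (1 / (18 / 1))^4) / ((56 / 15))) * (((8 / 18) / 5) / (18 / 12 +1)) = -1 / 367416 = -0.00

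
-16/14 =-8/7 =-1.14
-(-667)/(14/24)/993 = 1.15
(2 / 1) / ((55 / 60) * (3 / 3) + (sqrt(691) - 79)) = -22488 / 778465 - 288 * sqrt(691) / 778465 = -0.04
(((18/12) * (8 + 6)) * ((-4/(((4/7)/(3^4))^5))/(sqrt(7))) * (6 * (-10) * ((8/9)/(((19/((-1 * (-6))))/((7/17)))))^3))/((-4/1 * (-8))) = 67002060672230670 * sqrt(7)/33698267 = 5260531346.24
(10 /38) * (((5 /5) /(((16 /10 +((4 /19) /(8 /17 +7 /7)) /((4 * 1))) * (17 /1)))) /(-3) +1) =195760 /752913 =0.26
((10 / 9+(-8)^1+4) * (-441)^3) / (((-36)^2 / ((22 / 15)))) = 16823807 / 60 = 280396.78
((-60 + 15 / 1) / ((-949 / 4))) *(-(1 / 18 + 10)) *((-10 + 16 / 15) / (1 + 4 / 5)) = 242540 / 25623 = 9.47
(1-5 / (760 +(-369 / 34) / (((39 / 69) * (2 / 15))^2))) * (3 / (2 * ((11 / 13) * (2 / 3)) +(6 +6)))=621674937 / 2708724224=0.23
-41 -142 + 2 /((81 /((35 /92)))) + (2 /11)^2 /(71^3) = -29527866147209 /161362742706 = -182.99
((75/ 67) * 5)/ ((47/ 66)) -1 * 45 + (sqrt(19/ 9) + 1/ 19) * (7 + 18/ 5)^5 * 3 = 3943748619246/ 186971875 + 418195493 * sqrt(19)/ 3125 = 604411.74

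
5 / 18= 0.28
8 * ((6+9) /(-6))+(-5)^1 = -25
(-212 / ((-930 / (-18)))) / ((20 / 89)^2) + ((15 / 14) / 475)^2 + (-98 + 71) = -7420265394 / 68544875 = -108.25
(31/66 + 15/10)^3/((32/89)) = 24441625/1149984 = 21.25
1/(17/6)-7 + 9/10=-977/170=-5.75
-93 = -93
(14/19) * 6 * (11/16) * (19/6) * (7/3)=539/24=22.46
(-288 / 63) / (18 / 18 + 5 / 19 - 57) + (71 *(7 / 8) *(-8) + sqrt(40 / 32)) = -3683653 / 7413 + sqrt(5) / 2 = -495.80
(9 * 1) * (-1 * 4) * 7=-252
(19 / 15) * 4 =76 / 15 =5.07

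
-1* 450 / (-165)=2.73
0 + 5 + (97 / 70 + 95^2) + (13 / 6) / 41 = 38880343 / 4305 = 9031.44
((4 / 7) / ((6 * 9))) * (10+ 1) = 22 / 189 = 0.12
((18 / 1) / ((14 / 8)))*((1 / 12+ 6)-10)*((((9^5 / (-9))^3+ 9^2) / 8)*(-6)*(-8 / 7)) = 477870775588800 / 49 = 9752464807934.69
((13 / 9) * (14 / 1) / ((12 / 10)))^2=207025 / 729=283.98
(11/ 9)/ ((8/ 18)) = 11/ 4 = 2.75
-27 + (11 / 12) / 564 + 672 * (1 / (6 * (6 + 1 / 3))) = -1197727 / 128592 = -9.31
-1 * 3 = -3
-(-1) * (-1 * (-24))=24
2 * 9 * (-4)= -72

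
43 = 43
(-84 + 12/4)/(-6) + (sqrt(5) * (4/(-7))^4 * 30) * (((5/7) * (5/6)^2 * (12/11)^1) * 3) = 960000 * sqrt(5)/184877 + 27/2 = 25.11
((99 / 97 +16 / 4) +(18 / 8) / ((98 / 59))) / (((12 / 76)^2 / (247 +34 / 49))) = 1062113372827 / 16768584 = 63339.48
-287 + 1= -286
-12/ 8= -3/ 2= -1.50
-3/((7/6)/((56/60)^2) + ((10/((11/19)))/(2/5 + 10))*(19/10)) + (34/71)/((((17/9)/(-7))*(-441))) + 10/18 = -17363867/161005635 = -0.11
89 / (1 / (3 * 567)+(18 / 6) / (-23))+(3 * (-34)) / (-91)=-316339017 / 462280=-684.30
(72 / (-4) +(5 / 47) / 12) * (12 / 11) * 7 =-71029 / 517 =-137.39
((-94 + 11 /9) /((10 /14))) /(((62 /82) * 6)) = -47929 /1674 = -28.63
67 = 67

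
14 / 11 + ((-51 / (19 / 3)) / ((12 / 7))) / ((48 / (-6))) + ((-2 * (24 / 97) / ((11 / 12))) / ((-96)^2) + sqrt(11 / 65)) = sqrt(715) / 65 + 1206545 / 648736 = 2.27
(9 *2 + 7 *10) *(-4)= -352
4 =4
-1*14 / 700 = -1 / 50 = -0.02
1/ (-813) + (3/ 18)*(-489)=-132521/ 1626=-81.50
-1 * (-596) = 596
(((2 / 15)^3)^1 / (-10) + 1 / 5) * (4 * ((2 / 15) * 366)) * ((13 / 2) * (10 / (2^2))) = 10692812 / 16875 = 633.65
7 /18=0.39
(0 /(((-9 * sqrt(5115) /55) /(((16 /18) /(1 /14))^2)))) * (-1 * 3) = 0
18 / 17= 1.06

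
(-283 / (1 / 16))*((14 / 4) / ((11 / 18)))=-285264 / 11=-25933.09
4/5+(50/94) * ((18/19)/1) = 5822/4465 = 1.30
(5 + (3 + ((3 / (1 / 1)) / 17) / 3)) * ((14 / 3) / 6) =959 / 153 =6.27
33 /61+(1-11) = -577 /61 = -9.46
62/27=2.30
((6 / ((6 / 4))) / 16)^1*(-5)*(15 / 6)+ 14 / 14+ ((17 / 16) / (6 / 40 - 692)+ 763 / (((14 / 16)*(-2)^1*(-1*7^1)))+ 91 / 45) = 2168218187 / 34869240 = 62.18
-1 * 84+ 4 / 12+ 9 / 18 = -499 / 6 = -83.17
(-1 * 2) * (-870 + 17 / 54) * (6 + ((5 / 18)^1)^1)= 10919.38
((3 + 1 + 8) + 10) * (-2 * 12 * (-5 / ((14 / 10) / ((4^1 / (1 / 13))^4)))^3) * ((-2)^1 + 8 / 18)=-2149823535674376060928000000 / 147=-14624649902546775924680270.00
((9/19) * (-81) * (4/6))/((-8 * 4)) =243/304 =0.80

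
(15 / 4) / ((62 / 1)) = 15 / 248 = 0.06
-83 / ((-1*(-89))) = -83 / 89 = -0.93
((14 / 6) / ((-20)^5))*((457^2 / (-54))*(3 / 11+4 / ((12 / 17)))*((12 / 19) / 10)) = 71635207 / 67716000000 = 0.00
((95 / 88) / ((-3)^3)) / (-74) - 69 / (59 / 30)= -363950075 / 10373616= -35.08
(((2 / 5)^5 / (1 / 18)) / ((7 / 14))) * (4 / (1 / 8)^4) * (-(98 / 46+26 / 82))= -43562041344 / 2946875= -14782.45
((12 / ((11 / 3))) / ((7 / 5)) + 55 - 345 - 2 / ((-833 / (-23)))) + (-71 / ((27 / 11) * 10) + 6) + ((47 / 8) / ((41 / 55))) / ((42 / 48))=-275.60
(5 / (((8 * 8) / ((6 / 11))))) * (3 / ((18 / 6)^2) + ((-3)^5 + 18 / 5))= -163 / 16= -10.19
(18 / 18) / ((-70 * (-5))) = 1 / 350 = 0.00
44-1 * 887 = -843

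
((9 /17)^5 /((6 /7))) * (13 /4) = 1791153 /11358856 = 0.16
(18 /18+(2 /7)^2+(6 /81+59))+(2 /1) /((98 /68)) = 81422 /1323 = 61.54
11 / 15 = 0.73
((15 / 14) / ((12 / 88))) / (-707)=-55 / 4949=-0.01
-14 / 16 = -7 / 8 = -0.88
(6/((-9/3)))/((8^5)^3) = -1/17592186044416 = -0.00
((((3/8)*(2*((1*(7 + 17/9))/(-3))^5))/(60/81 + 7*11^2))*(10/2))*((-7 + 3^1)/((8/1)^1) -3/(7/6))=3.10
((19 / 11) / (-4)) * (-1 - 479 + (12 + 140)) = 1558 / 11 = 141.64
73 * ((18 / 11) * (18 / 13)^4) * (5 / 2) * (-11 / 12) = -28737180 / 28561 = -1006.17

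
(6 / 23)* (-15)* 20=-1800 / 23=-78.26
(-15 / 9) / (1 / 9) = -15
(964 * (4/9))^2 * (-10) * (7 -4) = -148687360/27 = -5506939.26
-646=-646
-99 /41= -2.41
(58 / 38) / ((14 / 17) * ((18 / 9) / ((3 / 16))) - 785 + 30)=-1479 / 723083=-0.00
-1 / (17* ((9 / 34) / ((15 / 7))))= -10 / 21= -0.48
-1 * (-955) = 955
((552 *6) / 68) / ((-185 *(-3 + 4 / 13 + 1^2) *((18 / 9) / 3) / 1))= 8073 / 34595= 0.23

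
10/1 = 10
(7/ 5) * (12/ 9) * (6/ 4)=14/ 5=2.80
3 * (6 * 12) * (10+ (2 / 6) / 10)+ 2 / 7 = 75862 / 35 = 2167.49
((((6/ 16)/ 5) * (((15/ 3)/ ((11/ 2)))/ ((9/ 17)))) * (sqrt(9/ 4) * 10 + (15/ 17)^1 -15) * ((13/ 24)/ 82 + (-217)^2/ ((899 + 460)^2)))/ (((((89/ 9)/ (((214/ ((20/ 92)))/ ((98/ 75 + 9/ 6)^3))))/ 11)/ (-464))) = -520461131140312500/ 6208319306273389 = -83.83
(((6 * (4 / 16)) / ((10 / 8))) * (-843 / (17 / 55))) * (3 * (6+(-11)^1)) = 834570 / 17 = 49092.35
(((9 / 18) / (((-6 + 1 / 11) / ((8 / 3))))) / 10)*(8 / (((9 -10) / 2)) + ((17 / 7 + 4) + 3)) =1012 / 6825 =0.15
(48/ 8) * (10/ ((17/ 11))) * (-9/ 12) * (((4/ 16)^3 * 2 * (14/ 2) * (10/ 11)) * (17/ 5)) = -19.69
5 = 5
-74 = -74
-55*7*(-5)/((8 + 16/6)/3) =17325/32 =541.41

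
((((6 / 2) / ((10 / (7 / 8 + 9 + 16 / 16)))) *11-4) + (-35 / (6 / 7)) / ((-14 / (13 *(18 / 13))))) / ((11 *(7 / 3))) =20253 / 6160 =3.29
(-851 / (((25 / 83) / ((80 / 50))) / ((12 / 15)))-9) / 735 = -2265881 / 459375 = -4.93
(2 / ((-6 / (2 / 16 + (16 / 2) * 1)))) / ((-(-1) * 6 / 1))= -65 / 144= -0.45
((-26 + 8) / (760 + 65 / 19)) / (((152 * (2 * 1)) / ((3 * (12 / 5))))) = -27 / 48350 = -0.00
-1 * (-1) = 1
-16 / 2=-8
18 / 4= 9 / 2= 4.50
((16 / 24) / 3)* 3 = 2 / 3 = 0.67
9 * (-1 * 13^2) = -1521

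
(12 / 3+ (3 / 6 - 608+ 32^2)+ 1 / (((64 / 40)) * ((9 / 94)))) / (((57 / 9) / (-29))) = -445817 / 228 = -1955.34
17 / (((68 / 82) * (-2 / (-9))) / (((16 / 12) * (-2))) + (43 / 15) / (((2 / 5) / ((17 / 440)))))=81.81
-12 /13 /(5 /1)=-0.18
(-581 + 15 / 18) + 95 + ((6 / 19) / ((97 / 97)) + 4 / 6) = -18399 / 38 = -484.18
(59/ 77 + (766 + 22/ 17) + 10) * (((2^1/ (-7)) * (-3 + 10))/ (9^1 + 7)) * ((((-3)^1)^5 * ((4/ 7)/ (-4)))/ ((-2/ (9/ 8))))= 2227417947/ 1172864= 1899.13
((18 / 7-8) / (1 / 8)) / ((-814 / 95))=14440 / 2849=5.07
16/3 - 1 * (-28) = 100/3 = 33.33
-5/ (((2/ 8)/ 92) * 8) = -230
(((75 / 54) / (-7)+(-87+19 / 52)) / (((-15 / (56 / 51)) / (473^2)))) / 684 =12728613997 / 6122142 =2079.11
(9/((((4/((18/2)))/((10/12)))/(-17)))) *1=-2295/8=-286.88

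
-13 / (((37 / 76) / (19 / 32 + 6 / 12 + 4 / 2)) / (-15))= 366795 / 296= 1239.17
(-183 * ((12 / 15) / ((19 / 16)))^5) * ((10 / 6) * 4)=-261993005056 / 1547561875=-169.29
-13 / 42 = -0.31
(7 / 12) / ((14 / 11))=11 / 24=0.46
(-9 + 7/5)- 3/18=-233/30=-7.77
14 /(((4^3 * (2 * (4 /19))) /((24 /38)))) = 21 /64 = 0.33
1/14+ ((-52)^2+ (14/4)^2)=76057/28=2716.32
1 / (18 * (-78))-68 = -95473 / 1404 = -68.00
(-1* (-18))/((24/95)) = 285/4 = 71.25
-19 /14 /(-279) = 19 /3906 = 0.00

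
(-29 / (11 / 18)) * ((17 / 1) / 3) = -2958 / 11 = -268.91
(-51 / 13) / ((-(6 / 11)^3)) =22627 / 936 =24.17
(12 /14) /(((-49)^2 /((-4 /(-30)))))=4 /84035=0.00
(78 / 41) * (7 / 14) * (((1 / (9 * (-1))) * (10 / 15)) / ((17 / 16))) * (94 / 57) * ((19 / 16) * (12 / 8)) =-1222 / 6273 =-0.19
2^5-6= 26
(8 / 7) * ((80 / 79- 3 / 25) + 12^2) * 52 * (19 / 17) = 2261832352 / 235025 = 9623.79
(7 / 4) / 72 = 7 / 288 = 0.02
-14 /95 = -0.15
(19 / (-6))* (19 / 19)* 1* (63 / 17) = -399 / 34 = -11.74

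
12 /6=2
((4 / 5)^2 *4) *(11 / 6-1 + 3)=736 / 75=9.81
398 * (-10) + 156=-3824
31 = 31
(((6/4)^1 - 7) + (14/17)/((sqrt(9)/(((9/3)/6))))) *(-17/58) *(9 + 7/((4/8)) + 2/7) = 89161/2436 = 36.60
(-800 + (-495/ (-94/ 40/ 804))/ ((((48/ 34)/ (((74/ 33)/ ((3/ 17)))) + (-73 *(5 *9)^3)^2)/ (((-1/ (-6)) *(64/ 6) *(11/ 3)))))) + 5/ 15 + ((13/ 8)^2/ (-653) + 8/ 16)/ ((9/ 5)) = -742969029912791141614875931/ 929418649988208140498112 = -799.39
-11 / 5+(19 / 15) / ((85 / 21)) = -802 / 425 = -1.89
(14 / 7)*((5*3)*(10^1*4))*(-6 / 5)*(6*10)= -86400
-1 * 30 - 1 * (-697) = 667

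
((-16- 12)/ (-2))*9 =126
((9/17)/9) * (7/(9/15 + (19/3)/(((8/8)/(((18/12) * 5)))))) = 70/8177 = 0.01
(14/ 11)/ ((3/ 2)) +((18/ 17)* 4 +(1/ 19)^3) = 19562429/ 3847899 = 5.08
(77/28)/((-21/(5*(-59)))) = 3245/84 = 38.63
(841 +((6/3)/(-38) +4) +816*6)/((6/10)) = 545390/57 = 9568.25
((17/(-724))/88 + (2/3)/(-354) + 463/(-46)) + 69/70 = -247329860143/27234012960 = -9.08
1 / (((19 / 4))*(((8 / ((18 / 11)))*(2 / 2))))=9 / 209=0.04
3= 3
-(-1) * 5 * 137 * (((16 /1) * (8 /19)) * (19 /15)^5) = 2285309056 /151875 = 15047.30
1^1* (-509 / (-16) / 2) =509 / 32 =15.91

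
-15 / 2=-7.50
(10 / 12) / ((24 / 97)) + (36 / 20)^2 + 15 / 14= 193523 / 25200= 7.68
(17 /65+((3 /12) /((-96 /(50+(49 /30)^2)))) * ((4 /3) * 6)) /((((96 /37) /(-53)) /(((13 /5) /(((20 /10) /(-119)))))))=-2640.89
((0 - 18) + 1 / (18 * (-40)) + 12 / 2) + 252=172799 / 720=240.00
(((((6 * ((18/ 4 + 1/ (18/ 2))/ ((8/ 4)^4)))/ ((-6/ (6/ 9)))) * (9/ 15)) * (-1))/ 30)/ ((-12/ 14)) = -581/ 129600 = -0.00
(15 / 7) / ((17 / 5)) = 75 / 119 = 0.63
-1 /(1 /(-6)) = 6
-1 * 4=-4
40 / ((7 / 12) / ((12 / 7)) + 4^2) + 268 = 270.45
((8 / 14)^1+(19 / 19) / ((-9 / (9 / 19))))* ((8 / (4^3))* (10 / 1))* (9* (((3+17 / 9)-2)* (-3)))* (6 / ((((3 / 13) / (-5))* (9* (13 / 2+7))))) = 194350 / 3591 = 54.12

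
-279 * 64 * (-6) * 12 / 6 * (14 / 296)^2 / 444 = 54684 / 50653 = 1.08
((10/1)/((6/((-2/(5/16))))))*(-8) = 85.33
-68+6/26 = -881/13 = -67.77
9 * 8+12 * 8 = 168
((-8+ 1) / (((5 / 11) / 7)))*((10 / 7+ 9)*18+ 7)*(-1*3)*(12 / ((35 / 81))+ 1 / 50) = 437510733 / 250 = 1750042.93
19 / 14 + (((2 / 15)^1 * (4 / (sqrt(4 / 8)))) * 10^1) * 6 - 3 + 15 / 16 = -79 / 112 + 32 * sqrt(2) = 44.55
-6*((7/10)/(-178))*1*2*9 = 189/445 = 0.42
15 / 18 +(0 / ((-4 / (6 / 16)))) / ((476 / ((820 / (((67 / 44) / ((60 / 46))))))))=0.83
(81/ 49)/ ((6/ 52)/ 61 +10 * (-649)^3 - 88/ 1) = -128466/ 212438569034545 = -0.00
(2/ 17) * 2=4/ 17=0.24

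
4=4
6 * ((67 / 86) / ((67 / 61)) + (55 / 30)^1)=656 / 43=15.26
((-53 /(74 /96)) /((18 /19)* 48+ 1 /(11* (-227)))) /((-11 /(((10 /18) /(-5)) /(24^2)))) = -228589 /8620926444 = -0.00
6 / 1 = 6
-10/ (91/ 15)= -150/ 91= -1.65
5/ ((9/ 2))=1.11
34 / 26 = 17 / 13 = 1.31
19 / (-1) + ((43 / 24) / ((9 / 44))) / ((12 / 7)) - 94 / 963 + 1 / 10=-4814707 / 346680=-13.89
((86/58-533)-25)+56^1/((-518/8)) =-557.38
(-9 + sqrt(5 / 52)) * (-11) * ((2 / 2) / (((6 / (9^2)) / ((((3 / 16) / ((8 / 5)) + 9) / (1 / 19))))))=59268429 / 256 - 6585381 * sqrt(65) / 6656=223540.58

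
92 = 92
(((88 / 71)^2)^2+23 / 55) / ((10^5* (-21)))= -1294264381 / 978349718500000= -0.00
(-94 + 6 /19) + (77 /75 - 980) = -1528537 /1425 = -1072.66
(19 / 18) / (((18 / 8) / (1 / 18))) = 19 / 729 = 0.03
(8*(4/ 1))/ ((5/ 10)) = 64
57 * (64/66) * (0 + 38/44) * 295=14081.98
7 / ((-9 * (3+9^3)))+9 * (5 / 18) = 16463 / 6588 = 2.50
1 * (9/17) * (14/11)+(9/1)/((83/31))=62631/15521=4.04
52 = 52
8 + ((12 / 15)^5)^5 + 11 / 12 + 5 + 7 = 74817339991997345863 / 3576278686523437500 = 20.92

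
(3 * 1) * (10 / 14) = 15 / 7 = 2.14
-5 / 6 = -0.83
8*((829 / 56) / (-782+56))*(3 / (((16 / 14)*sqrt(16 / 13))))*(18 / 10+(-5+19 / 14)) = 106941*sqrt(13) / 542080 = 0.71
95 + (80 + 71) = 246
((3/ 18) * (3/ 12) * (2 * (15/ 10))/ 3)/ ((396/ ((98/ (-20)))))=-0.00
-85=-85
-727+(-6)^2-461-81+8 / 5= -6157 / 5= -1231.40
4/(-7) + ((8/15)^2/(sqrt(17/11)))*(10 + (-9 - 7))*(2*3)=-256*sqrt(187)/425 - 4/7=-8.81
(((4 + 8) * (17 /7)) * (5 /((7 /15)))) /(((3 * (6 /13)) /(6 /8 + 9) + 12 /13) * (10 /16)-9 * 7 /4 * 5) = -13520 /3381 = -4.00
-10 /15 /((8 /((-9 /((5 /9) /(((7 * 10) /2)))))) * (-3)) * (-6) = 189 /2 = 94.50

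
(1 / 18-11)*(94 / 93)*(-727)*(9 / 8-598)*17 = -546412709275 / 6696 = -81602853.83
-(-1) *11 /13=11 /13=0.85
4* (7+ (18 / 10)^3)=6416 / 125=51.33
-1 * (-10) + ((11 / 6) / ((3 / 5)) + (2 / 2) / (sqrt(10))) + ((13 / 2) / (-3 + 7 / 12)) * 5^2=-28285 / 522 + sqrt(10) / 10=-53.87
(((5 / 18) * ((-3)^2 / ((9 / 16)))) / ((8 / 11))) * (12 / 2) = 110 / 3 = 36.67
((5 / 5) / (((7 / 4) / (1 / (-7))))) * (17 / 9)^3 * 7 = -3.85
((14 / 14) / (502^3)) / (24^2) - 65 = -4736384939519 / 72867460608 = -65.00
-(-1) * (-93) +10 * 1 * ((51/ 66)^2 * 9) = -9501/ 242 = -39.26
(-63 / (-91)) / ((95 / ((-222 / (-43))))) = 1998 / 53105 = 0.04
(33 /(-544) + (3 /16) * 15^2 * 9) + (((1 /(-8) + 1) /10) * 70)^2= 453851 /1088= 417.14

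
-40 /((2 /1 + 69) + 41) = -5 /14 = -0.36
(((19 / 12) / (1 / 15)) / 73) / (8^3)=95 / 149504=0.00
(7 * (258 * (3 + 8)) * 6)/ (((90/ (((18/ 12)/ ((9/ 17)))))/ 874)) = 49194838/ 15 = 3279655.87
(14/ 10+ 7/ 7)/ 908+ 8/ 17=9131/ 19295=0.47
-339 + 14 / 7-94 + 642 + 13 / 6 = 1279 / 6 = 213.17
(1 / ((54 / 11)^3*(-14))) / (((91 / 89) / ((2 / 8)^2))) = -118459 / 3209746176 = -0.00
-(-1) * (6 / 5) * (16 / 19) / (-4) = -24 / 95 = -0.25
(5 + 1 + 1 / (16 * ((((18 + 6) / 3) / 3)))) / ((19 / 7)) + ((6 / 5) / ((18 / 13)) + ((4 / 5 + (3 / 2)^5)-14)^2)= 50365553 / 1459200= 34.52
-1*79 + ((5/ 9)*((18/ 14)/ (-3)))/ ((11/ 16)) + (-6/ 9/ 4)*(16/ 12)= -55141/ 693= -79.57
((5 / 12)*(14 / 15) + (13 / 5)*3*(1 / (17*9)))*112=37688 / 765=49.27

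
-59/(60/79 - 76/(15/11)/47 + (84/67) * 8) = -220162335/35836192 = -6.14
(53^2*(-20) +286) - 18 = -55912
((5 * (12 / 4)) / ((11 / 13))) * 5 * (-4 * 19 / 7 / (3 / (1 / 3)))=-24700 / 231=-106.93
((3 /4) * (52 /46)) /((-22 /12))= -117 /253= -0.46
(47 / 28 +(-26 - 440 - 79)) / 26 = -15213 / 728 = -20.90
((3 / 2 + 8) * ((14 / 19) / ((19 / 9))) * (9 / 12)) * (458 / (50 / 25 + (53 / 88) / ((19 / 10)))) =952182 / 1937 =491.58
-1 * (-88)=88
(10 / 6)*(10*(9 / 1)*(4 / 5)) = 120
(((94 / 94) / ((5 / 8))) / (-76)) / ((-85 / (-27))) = -54 / 8075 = -0.01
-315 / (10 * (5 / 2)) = -63 / 5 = -12.60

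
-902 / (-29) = 902 / 29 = 31.10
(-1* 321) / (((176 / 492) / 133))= -5251239 / 44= -119346.34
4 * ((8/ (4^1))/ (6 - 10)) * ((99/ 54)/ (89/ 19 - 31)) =209/ 1500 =0.14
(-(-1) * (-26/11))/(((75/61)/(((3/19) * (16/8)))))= -3172/5225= -0.61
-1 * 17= -17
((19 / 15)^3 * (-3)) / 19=-361 / 1125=-0.32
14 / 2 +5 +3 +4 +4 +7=30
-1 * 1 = -1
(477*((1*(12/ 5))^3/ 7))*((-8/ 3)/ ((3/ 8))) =-5861376/ 875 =-6698.72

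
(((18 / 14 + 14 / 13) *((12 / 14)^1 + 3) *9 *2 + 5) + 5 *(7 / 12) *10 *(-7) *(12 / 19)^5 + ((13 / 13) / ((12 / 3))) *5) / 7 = 21.40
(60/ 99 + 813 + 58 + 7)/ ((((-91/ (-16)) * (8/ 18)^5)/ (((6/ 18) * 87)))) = 1182141297/ 4576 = 258335.07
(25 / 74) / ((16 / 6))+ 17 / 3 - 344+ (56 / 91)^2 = -101397031 / 300144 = -337.83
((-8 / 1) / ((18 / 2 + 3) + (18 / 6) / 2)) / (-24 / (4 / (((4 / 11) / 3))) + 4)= -44 / 243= -0.18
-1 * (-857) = 857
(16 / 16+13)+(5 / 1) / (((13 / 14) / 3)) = 392 / 13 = 30.15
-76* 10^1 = -760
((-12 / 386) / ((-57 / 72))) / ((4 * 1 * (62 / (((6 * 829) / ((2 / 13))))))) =581958 / 113677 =5.12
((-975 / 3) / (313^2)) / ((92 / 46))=-325 / 195938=-0.00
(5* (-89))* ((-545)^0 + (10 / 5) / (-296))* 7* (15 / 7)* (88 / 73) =-21586950 / 2701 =-7992.21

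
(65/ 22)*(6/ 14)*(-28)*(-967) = 377130/ 11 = 34284.55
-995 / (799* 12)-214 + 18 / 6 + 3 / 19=-38428433 / 182172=-210.95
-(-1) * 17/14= 17/14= 1.21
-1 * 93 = -93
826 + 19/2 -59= 1553/2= 776.50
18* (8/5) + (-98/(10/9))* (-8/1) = 3672/5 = 734.40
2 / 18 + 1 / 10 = 19 / 90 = 0.21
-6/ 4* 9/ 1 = -27/ 2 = -13.50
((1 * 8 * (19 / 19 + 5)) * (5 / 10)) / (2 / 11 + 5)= 88 / 19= 4.63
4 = 4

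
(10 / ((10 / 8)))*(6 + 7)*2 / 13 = 16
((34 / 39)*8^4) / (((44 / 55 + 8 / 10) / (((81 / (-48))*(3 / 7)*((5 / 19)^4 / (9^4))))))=-3400000 / 2881788273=-0.00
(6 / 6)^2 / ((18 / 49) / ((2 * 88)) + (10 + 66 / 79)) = 340648 / 3691783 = 0.09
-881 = -881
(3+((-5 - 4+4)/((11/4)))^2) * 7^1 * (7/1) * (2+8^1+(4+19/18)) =10131877/2178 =4651.92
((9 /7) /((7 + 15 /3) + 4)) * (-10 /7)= -45 /392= -0.11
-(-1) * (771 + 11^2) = 892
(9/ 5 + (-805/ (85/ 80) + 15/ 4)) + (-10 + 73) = -234293/ 340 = -689.10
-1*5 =-5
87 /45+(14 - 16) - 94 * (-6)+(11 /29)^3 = 206326516 /365835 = 563.99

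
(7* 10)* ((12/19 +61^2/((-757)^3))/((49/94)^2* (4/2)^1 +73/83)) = 133617957905277860/4300736327129299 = 31.07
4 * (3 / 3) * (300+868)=4672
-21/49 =-3/7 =-0.43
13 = 13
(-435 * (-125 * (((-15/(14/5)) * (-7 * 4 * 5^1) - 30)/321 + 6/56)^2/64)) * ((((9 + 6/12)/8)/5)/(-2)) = -10243575086625/18382880768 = -557.23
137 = 137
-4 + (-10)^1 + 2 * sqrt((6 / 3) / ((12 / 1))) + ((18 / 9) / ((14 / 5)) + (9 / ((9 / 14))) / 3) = -181 / 21 + sqrt(6) / 3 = -7.80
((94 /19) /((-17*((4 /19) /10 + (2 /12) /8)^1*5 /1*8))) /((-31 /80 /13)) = 586560 /100657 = 5.83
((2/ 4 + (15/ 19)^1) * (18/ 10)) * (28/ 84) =147/ 190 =0.77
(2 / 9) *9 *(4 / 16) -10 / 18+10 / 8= 43 / 36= 1.19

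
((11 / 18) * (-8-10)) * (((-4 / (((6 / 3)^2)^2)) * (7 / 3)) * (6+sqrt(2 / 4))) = 77 * sqrt(2) / 24+77 / 2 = 43.04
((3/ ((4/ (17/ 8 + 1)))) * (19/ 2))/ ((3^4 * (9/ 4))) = 475/ 3888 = 0.12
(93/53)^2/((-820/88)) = -190278/575845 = -0.33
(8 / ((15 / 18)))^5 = 254803968 / 3125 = 81537.27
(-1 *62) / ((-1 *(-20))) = -31 / 10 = -3.10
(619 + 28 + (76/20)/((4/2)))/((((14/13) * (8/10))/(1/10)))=75.32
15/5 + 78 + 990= 1071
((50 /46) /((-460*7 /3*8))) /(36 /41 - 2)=615 /5450816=0.00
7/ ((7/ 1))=1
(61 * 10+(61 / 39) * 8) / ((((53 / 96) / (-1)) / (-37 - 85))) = 94781312 / 689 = 137563.59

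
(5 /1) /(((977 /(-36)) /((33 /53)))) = -5940 /51781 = -0.11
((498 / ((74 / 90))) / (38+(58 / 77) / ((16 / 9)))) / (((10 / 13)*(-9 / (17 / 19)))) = -33897864 / 16639307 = -2.04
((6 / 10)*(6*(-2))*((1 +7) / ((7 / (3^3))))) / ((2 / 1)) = -111.09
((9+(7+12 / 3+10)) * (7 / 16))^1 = 105 / 8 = 13.12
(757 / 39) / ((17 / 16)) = 12112 / 663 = 18.27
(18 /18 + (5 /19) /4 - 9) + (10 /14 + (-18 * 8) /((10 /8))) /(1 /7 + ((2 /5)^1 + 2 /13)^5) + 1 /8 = -143217928273259 /240700186264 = -595.01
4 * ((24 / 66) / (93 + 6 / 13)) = 208 / 13365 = 0.02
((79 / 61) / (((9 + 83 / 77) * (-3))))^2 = 37002889 / 20166272064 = 0.00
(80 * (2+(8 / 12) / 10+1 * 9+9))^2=23193856 / 9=2577095.11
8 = 8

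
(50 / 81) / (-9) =-0.07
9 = 9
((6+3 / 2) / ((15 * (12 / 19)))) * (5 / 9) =95 / 216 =0.44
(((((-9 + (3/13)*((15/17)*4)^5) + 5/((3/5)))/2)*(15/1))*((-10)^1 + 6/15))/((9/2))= -111383739488/55374423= -2011.47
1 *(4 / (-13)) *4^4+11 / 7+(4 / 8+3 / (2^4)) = -111399 / 1456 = -76.51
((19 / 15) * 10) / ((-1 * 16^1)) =-19 / 24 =-0.79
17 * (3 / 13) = 51 / 13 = 3.92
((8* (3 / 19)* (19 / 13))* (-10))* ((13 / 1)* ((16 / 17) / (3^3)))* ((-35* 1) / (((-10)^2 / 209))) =93632 / 153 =611.97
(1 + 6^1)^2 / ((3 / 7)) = 343 / 3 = 114.33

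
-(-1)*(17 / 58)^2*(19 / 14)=5491 / 47096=0.12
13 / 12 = 1.08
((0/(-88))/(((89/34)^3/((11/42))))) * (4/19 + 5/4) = 0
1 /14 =0.07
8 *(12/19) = 96/19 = 5.05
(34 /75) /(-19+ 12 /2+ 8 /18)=-0.04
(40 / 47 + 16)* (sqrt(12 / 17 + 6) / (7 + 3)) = 396* sqrt(1938) / 3995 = 4.36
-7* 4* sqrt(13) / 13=-28* sqrt(13) / 13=-7.77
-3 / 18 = -1 / 6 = -0.17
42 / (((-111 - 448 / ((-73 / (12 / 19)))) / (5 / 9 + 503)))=-88002376 / 445743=-197.43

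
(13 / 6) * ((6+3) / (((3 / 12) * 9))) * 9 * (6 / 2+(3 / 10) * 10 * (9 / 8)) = 1989 / 4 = 497.25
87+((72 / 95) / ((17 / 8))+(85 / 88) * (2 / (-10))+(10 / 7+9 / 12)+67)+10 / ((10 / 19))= 174437281 / 994840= 175.34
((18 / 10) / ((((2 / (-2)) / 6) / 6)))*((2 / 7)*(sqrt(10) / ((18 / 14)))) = -72*sqrt(10) / 5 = -45.54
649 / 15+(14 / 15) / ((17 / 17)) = 221 / 5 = 44.20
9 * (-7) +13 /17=-1058 /17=-62.24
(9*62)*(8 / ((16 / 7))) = 1953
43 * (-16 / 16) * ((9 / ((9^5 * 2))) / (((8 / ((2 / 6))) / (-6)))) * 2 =43 / 26244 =0.00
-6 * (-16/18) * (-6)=-32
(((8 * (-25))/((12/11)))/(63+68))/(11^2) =-50/4323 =-0.01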